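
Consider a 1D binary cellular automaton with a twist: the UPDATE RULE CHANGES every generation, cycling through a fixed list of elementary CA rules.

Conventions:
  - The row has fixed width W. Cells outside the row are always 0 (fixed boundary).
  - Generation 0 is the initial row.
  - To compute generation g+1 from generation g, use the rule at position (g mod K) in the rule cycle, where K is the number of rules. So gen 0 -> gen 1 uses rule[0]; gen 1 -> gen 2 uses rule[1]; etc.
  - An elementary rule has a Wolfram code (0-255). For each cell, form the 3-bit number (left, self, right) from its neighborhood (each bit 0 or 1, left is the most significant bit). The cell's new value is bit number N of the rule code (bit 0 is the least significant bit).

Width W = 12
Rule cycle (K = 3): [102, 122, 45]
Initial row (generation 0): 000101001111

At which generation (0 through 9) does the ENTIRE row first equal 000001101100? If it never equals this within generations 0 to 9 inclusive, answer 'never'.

Gen 0: 000101001111
Gen 1 (rule 102): 001111010001
Gen 2 (rule 122): 011001101010
Gen 3 (rule 45): 010001011110
Gen 4 (rule 102): 110011100010
Gen 5 (rule 122): 111110110101
Gen 6 (rule 45): 100001101111
Gen 7 (rule 102): 100010110001
Gen 8 (rule 122): 010101111010
Gen 9 (rule 45): 011111000110

Answer: never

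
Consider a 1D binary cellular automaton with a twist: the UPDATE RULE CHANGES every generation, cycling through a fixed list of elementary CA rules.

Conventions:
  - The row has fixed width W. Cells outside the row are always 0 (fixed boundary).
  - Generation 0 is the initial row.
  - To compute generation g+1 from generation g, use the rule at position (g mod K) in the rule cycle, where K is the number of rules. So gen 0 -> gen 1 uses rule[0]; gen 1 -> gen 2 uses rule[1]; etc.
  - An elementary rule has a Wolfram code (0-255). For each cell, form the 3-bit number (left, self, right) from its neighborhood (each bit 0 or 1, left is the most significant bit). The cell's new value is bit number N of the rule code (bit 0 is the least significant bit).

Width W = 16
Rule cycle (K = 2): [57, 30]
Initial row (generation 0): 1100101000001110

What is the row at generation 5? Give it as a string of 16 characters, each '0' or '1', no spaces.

Answer: 1010110101101011

Derivation:
Gen 0: 1100101000001110
Gen 1 (rule 57): 1010010111101001
Gen 2 (rule 30): 1011110100001111
Gen 3 (rule 57): 0110001011101000
Gen 4 (rule 30): 1101011010001100
Gen 5 (rule 57): 1010110101101011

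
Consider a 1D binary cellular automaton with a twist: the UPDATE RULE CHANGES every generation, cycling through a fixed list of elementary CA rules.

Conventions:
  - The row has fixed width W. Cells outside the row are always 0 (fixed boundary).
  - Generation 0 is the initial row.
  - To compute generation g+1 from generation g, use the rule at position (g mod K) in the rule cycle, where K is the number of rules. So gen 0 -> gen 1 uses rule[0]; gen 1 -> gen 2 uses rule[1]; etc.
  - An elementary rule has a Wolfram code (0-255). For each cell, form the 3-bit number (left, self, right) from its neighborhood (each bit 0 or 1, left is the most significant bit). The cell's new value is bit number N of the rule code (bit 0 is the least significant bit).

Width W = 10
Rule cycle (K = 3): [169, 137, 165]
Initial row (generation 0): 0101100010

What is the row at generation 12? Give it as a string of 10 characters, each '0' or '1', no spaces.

Answer: 1111010111

Derivation:
Gen 0: 0101100010
Gen 1 (rule 169): 0011001000
Gen 2 (rule 137): 1010000011
Gen 3 (rule 165): 1110111000
Gen 4 (rule 169): 1101110011
Gen 5 (rule 137): 1001100010
Gen 6 (rule 165): 1000001010
Gen 7 (rule 169): 0011100100
Gen 8 (rule 137): 1011000001
Gen 9 (rule 165): 1100011101
Gen 10 (rule 169): 1001011010
Gen 11 (rule 137): 0000010000
Gen 12 (rule 165): 1111010111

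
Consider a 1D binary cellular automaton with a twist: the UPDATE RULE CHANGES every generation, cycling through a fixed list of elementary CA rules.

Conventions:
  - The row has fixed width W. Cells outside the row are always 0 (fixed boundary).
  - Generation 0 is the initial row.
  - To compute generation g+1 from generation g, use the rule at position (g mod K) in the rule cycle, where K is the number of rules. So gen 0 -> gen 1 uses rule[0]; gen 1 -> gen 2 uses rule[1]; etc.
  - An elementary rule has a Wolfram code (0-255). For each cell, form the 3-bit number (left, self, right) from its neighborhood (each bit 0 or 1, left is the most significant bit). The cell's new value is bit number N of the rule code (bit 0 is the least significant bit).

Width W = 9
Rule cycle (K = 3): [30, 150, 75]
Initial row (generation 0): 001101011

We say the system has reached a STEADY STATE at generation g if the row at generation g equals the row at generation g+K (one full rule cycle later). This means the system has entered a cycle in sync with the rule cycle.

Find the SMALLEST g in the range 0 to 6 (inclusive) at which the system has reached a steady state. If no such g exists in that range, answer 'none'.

Answer: 0

Derivation:
Gen 0: 001101011
Gen 1 (rule 30): 011001010
Gen 2 (rule 150): 100111011
Gen 3 (rule 75): 001101011
Gen 4 (rule 30): 011001010
Gen 5 (rule 150): 100111011
Gen 6 (rule 75): 001101011
Gen 7 (rule 30): 011001010
Gen 8 (rule 150): 100111011
Gen 9 (rule 75): 001101011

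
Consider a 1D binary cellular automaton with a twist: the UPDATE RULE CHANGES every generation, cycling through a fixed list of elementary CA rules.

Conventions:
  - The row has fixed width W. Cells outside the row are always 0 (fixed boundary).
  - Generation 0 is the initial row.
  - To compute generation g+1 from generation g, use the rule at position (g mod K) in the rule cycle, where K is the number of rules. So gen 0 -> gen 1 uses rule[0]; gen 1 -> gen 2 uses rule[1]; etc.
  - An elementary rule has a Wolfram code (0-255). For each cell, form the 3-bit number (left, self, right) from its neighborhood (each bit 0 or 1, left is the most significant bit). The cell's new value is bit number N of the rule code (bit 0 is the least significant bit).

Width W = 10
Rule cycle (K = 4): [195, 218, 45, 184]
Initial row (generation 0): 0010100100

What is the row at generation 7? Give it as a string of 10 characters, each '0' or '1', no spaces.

Answer: 0100000101

Derivation:
Gen 0: 0010100100
Gen 1 (rule 195): 1100001001
Gen 2 (rule 218): 1110010110
Gen 3 (rule 45): 1000011100
Gen 4 (rule 184): 0100011010
Gen 5 (rule 195): 1001101000
Gen 6 (rule 218): 0111100100
Gen 7 (rule 45): 0100000101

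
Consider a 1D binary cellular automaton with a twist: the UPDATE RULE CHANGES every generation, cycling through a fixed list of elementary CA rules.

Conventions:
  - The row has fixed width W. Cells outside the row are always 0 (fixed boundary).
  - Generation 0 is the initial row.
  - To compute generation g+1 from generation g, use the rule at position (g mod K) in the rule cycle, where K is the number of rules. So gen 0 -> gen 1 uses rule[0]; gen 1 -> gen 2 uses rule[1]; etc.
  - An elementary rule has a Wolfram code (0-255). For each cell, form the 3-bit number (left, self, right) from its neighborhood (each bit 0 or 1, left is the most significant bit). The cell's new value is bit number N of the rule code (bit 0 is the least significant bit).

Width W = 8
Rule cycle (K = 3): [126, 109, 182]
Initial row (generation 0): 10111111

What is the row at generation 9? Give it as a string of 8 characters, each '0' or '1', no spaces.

Gen 0: 10111111
Gen 1 (rule 126): 11100001
Gen 2 (rule 109): 10101101
Gen 3 (rule 182): 11110011
Gen 4 (rule 126): 10011111
Gen 5 (rule 109): 10010001
Gen 6 (rule 182): 11111011
Gen 7 (rule 126): 10001111
Gen 8 (rule 109): 10101001
Gen 9 (rule 182): 11111111

Answer: 11111111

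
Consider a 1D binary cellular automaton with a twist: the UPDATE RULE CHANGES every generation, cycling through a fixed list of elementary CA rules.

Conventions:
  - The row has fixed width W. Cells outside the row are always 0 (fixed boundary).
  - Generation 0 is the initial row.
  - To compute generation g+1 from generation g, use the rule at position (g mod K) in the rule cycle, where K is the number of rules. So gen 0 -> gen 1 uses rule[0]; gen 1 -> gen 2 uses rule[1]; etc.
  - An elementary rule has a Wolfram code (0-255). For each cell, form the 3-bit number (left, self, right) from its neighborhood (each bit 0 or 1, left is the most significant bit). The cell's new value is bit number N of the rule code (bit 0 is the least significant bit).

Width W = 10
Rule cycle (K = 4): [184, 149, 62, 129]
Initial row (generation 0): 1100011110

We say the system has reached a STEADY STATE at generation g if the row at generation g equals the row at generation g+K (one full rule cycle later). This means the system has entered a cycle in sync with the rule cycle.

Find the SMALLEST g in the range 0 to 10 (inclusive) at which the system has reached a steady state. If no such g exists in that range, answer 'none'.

Answer: 2

Derivation:
Gen 0: 1100011110
Gen 1 (rule 184): 1010011101
Gen 2 (rule 149): 1011001001
Gen 3 (rule 62): 1110111111
Gen 4 (rule 129): 0100011110
Gen 5 (rule 184): 0010011101
Gen 6 (rule 149): 1011001001
Gen 7 (rule 62): 1110111111
Gen 8 (rule 129): 0100011110
Gen 9 (rule 184): 0010011101
Gen 10 (rule 149): 1011001001
Gen 11 (rule 62): 1110111111
Gen 12 (rule 129): 0100011110
Gen 13 (rule 184): 0010011101
Gen 14 (rule 149): 1011001001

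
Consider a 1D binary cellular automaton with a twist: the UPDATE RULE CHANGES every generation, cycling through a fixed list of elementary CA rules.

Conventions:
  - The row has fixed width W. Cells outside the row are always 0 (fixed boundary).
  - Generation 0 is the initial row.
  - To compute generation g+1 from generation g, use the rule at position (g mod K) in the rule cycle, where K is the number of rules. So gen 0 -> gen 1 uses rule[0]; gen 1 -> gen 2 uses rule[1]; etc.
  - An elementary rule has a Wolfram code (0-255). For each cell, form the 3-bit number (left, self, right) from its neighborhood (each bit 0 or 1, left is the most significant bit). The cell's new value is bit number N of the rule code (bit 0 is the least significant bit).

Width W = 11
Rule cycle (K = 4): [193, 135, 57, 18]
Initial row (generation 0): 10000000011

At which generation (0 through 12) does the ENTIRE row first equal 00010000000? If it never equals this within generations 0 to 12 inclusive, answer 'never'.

Gen 0: 10000000011
Gen 1 (rule 193): 00111111001
Gen 2 (rule 135): 11011110011
Gen 3 (rule 57): 10110001010
Gen 4 (rule 18): 00001010001
Gen 5 (rule 193): 11100000100
Gen 6 (rule 135): 01001111101
Gen 7 (rule 57): 00101000010
Gen 8 (rule 18): 01000100101
Gen 9 (rule 193): 00010000000
Gen 10 (rule 135): 11110111111
Gen 11 (rule 57): 10001100000
Gen 12 (rule 18): 01010010000

Answer: 9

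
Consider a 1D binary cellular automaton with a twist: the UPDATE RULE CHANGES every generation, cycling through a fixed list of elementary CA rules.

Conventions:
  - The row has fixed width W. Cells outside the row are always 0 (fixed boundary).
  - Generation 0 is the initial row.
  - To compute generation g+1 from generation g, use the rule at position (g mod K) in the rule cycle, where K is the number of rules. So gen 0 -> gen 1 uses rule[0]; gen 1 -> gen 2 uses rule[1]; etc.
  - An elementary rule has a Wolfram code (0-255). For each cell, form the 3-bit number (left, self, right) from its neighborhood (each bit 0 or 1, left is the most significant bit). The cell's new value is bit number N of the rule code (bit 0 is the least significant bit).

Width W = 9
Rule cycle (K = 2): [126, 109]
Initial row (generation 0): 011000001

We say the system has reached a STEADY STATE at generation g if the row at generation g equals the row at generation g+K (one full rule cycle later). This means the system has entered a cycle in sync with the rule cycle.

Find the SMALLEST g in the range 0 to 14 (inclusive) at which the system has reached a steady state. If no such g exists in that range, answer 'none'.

Gen 0: 011000001
Gen 1 (rule 126): 111100011
Gen 2 (rule 109): 100101011
Gen 3 (rule 126): 111111111
Gen 4 (rule 109): 100000001
Gen 5 (rule 126): 110000011
Gen 6 (rule 109): 110111011
Gen 7 (rule 126): 111101111
Gen 8 (rule 109): 100111001
Gen 9 (rule 126): 111101111
Gen 10 (rule 109): 100111001
Gen 11 (rule 126): 111101111
Gen 12 (rule 109): 100111001
Gen 13 (rule 126): 111101111
Gen 14 (rule 109): 100111001
Gen 15 (rule 126): 111101111
Gen 16 (rule 109): 100111001

Answer: 7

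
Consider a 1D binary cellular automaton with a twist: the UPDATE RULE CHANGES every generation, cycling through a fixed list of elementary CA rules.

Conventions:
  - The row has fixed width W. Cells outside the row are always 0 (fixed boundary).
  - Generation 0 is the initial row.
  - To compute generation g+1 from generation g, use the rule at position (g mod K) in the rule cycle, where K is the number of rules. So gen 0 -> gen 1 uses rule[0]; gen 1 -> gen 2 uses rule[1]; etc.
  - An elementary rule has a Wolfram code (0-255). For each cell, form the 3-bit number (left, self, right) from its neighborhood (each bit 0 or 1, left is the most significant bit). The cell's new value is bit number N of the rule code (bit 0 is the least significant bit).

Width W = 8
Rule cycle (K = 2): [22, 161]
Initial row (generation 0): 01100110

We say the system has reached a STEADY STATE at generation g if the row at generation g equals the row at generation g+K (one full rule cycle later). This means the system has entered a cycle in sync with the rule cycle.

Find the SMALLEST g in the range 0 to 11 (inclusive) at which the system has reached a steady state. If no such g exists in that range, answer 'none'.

Gen 0: 01100110
Gen 1 (rule 22): 10011001
Gen 2 (rule 161): 00000000
Gen 3 (rule 22): 00000000
Gen 4 (rule 161): 11111111
Gen 5 (rule 22): 00000000
Gen 6 (rule 161): 11111111
Gen 7 (rule 22): 00000000
Gen 8 (rule 161): 11111111
Gen 9 (rule 22): 00000000
Gen 10 (rule 161): 11111111
Gen 11 (rule 22): 00000000
Gen 12 (rule 161): 11111111
Gen 13 (rule 22): 00000000

Answer: 3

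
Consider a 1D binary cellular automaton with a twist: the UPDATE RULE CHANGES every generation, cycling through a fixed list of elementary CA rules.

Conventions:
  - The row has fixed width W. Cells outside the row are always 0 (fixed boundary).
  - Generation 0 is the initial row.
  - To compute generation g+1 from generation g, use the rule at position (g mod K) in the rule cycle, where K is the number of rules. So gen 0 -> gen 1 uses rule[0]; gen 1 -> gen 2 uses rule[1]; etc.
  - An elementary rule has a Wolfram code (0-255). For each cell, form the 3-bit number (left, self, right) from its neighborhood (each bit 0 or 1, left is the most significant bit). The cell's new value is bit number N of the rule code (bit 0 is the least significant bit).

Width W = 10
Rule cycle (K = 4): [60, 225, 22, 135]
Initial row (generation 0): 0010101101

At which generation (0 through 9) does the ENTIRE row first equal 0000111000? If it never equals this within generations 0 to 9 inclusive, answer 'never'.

Answer: never

Derivation:
Gen 0: 0010101101
Gen 1 (rule 60): 0011111011
Gen 2 (rule 225): 1001111101
Gen 3 (rule 22): 1110000001
Gen 4 (rule 135): 0100111111
Gen 5 (rule 60): 0110100000
Gen 6 (rule 225): 0011001111
Gen 7 (rule 22): 0100110000
Gen 8 (rule 135): 1101000111
Gen 9 (rule 60): 1011100100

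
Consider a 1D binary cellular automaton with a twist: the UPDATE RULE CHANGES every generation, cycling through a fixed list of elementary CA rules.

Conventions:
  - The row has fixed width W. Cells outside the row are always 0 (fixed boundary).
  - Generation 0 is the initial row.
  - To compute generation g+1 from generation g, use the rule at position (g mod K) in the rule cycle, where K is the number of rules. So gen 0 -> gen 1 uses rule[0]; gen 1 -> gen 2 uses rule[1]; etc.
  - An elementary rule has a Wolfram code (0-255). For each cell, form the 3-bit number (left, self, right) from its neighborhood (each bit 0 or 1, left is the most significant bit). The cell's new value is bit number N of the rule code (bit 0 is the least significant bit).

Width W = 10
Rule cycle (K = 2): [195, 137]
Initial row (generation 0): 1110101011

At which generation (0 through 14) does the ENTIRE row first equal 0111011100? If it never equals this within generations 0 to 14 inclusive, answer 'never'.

Gen 0: 1110101011
Gen 1 (rule 195): 0110000001
Gen 2 (rule 137): 0100111100
Gen 3 (rule 195): 1001011101
Gen 4 (rule 137): 0000011000
Gen 5 (rule 195): 1111101011
Gen 6 (rule 137): 1111000010
Gen 7 (rule 195): 0111011100
Gen 8 (rule 137): 0110011001
Gen 9 (rule 195): 1010101010
Gen 10 (rule 137): 0000000000
Gen 11 (rule 195): 1111111111
Gen 12 (rule 137): 1111111110
Gen 13 (rule 195): 0111111110
Gen 14 (rule 137): 0111111100

Answer: 7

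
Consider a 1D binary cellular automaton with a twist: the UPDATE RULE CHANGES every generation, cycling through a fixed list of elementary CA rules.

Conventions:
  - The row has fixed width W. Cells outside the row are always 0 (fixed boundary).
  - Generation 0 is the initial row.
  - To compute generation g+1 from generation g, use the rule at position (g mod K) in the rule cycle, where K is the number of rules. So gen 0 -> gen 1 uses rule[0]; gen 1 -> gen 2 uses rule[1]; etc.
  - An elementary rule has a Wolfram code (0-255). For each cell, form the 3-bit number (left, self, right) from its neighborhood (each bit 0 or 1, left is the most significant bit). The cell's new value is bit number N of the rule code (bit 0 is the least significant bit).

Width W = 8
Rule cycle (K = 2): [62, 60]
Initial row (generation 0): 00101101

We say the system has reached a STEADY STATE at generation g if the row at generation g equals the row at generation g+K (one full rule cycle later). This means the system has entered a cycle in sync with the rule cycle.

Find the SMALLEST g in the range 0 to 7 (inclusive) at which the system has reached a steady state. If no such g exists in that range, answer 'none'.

Answer: none

Derivation:
Gen 0: 00101101
Gen 1 (rule 62): 01111011
Gen 2 (rule 60): 01000110
Gen 3 (rule 62): 11101101
Gen 4 (rule 60): 10011011
Gen 5 (rule 62): 11110110
Gen 6 (rule 60): 10001101
Gen 7 (rule 62): 11011011
Gen 8 (rule 60): 10110110
Gen 9 (rule 62): 11101101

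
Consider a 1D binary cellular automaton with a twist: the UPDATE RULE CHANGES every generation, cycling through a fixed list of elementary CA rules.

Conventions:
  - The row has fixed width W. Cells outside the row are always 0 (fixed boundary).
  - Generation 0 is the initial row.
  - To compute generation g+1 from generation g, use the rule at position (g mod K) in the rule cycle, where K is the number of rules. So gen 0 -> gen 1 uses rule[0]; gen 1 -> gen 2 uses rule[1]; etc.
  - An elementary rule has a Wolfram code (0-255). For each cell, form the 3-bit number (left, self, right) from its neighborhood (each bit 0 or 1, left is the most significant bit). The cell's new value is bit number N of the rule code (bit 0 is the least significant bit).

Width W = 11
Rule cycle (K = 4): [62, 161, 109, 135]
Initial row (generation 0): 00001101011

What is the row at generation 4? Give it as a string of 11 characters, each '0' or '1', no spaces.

Answer: 00010011001

Derivation:
Gen 0: 00001101011
Gen 1 (rule 62): 00011011110
Gen 2 (rule 161): 11000101100
Gen 3 (rule 109): 11010111101
Gen 4 (rule 135): 00010011001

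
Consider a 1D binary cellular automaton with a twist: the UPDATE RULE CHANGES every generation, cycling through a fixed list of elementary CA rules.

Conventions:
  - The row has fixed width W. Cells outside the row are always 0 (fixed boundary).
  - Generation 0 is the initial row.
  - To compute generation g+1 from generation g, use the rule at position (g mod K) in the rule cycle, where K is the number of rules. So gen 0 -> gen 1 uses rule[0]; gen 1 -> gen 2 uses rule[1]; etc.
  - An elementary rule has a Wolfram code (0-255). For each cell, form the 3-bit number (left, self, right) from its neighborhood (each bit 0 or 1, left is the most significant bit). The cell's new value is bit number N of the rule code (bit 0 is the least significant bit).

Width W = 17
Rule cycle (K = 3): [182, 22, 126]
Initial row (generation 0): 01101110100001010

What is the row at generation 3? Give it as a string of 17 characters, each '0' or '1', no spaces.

Gen 0: 01101110100001010
Gen 1 (rule 182): 10010101110011111
Gen 2 (rule 22): 11110100001100000
Gen 3 (rule 126): 10011110011110000

Answer: 10011110011110000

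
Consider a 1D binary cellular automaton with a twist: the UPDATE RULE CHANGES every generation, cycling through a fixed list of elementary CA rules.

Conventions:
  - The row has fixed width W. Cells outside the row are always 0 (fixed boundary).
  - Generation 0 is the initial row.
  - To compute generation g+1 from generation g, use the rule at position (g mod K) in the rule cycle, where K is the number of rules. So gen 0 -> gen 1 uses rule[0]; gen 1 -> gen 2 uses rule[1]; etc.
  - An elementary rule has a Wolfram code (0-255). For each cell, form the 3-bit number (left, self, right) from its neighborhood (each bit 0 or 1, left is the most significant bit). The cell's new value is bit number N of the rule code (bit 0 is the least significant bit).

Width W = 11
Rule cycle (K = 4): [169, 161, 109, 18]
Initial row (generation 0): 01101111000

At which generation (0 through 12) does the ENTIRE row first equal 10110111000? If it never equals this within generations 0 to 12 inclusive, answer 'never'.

Gen 0: 01101111000
Gen 1 (rule 169): 01011110011
Gen 2 (rule 161): 00101100000
Gen 3 (rule 109): 10111101111
Gen 4 (rule 18): 00000000000
Gen 5 (rule 169): 11111111111
Gen 6 (rule 161): 01111111110
Gen 7 (rule 109): 01000000010
Gen 8 (rule 18): 10100000101
Gen 9 (rule 169): 01001110010
Gen 10 (rule 161): 00000100000
Gen 11 (rule 109): 11110101111
Gen 12 (rule 18): 00000000000

Answer: never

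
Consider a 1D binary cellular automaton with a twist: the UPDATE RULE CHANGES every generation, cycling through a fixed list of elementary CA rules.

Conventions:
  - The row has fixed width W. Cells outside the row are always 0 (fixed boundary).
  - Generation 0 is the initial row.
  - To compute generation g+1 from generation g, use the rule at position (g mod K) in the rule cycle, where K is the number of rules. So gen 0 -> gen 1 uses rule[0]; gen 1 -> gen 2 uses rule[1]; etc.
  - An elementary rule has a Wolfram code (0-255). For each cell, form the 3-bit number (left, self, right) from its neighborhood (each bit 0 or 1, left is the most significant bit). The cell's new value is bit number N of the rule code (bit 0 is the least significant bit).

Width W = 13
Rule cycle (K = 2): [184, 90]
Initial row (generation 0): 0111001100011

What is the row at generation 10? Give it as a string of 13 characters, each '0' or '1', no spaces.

Gen 0: 0111001100011
Gen 1 (rule 184): 0110101010010
Gen 2 (rule 90): 1110000001101
Gen 3 (rule 184): 1101000001010
Gen 4 (rule 90): 1100100010001
Gen 5 (rule 184): 1010010001000
Gen 6 (rule 90): 0001101010100
Gen 7 (rule 184): 0001010101010
Gen 8 (rule 90): 0010000000001
Gen 9 (rule 184): 0001000000000
Gen 10 (rule 90): 0010100000000

Answer: 0010100000000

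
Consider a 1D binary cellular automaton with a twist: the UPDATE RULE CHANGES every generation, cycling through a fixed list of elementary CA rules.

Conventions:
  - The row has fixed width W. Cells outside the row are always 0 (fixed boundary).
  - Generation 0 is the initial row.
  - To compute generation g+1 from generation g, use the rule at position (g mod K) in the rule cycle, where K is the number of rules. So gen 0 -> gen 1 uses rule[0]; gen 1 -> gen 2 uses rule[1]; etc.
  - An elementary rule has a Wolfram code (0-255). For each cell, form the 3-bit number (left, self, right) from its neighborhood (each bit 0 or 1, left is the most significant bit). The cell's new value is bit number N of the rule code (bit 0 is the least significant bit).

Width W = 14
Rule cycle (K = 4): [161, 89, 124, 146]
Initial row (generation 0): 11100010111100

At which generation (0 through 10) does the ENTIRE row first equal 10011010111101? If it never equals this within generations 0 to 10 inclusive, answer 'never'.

Gen 0: 11100010111100
Gen 1 (rule 161): 01001001011001
Gen 2 (rule 89): 00100100011100
Gen 3 (rule 124): 00110110010110
Gen 4 (rule 146): 01000001100001
Gen 5 (rule 161): 00011100001100
Gen 6 (rule 89): 11010111101111
Gen 7 (rule 124): 11111100111001
Gen 8 (rule 146): 01111011010110
Gen 9 (rule 161): 00110100101000
Gen 10 (rule 89): 10110010000111

Answer: never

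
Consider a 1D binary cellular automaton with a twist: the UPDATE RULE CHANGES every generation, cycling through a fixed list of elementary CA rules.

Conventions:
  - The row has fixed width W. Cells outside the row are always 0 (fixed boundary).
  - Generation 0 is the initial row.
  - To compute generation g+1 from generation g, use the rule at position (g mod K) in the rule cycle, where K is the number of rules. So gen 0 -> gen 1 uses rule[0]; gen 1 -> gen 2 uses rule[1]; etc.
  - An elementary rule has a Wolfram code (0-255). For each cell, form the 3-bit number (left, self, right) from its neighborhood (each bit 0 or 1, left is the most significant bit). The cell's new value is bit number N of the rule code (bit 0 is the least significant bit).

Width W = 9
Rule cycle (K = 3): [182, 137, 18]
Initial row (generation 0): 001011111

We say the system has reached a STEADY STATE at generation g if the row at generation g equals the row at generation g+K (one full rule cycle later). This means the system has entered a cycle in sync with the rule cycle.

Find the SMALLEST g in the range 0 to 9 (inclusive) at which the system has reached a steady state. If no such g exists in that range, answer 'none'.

Answer: none

Derivation:
Gen 0: 001011111
Gen 1 (rule 182): 011101110
Gen 2 (rule 137): 011001100
Gen 3 (rule 18): 100110010
Gen 4 (rule 182): 111001111
Gen 5 (rule 137): 110001110
Gen 6 (rule 18): 001010001
Gen 7 (rule 182): 011111011
Gen 8 (rule 137): 011110010
Gen 9 (rule 18): 100001101
Gen 10 (rule 182): 110010011
Gen 11 (rule 137): 100000010
Gen 12 (rule 18): 010000101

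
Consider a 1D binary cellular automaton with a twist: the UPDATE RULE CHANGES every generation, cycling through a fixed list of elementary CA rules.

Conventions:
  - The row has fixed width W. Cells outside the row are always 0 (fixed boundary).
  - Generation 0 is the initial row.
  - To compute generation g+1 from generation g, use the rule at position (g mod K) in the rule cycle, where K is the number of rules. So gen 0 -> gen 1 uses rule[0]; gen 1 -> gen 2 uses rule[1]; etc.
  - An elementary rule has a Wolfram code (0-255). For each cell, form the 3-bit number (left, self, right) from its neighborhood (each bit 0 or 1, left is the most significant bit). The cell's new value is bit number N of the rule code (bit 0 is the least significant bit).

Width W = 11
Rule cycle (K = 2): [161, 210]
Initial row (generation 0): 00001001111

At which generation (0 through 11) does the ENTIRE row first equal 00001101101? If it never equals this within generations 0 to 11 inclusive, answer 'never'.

Gen 0: 00001001111
Gen 1 (rule 161): 11100000110
Gen 2 (rule 210): 01110001011
Gen 3 (rule 161): 00100100100
Gen 4 (rule 210): 01011011010
Gen 5 (rule 161): 00100100100
Gen 6 (rule 210): 01011011010
Gen 7 (rule 161): 00100100100
Gen 8 (rule 210): 01011011010
Gen 9 (rule 161): 00100100100
Gen 10 (rule 210): 01011011010
Gen 11 (rule 161): 00100100100

Answer: never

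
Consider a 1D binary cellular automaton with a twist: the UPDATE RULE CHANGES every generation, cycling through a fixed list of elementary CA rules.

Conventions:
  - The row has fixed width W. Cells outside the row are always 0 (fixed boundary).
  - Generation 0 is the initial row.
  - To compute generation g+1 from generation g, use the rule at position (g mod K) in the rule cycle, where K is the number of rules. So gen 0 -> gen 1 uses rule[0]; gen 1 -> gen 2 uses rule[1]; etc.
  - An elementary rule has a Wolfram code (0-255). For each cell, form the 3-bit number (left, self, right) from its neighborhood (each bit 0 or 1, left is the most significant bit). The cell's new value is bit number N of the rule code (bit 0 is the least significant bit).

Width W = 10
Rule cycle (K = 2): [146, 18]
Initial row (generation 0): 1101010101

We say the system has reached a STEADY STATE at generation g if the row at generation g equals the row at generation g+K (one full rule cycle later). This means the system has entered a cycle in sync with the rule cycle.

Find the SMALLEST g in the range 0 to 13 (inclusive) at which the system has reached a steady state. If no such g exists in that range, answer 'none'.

Gen 0: 1101010101
Gen 1 (rule 146): 0000000000
Gen 2 (rule 18): 0000000000
Gen 3 (rule 146): 0000000000
Gen 4 (rule 18): 0000000000
Gen 5 (rule 146): 0000000000
Gen 6 (rule 18): 0000000000
Gen 7 (rule 146): 0000000000
Gen 8 (rule 18): 0000000000
Gen 9 (rule 146): 0000000000
Gen 10 (rule 18): 0000000000
Gen 11 (rule 146): 0000000000
Gen 12 (rule 18): 0000000000
Gen 13 (rule 146): 0000000000
Gen 14 (rule 18): 0000000000
Gen 15 (rule 146): 0000000000

Answer: 1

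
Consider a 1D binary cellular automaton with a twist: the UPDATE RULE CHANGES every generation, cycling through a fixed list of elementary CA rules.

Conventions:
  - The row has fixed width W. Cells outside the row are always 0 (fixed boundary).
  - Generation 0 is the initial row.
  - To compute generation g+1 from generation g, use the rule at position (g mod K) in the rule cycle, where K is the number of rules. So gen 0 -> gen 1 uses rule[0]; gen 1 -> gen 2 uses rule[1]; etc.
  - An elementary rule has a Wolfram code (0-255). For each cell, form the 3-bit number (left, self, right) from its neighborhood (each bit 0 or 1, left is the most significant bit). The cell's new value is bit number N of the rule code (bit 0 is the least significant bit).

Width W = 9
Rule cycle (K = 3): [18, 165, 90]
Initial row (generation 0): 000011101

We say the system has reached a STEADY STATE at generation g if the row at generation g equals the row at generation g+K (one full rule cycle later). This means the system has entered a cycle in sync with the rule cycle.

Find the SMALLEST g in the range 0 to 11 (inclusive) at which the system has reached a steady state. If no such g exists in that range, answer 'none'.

Gen 0: 000011101
Gen 1 (rule 18): 000100000
Gen 2 (rule 165): 110101111
Gen 3 (rule 90): 110001001
Gen 4 (rule 18): 001010110
Gen 5 (rule 165): 101111000
Gen 6 (rule 90): 001001100
Gen 7 (rule 18): 010110010
Gen 8 (rule 165): 011000010
Gen 9 (rule 90): 111100101
Gen 10 (rule 18): 000011000
Gen 11 (rule 165): 111000011
Gen 12 (rule 90): 101100111
Gen 13 (rule 18): 000011000
Gen 14 (rule 165): 111000011

Answer: 10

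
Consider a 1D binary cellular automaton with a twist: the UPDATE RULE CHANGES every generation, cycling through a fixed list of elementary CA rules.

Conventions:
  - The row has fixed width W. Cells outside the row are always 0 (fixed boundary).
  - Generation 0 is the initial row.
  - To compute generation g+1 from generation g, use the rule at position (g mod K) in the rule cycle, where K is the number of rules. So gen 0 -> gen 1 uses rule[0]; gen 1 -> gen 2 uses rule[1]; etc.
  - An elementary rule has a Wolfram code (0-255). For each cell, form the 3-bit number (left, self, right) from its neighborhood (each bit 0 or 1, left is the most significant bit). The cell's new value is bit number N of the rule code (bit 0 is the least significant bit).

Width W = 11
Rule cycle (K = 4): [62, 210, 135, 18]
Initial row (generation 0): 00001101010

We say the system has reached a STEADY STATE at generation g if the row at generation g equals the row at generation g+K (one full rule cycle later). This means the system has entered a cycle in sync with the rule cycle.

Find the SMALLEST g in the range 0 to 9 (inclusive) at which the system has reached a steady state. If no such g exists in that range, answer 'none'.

Gen 0: 00001101010
Gen 1 (rule 62): 00011011111
Gen 2 (rule 210): 00101001111
Gen 3 (rule 135): 11101010110
Gen 4 (rule 18): 00000000001
Gen 5 (rule 62): 00000000011
Gen 6 (rule 210): 00000000101
Gen 7 (rule 135): 11111111101
Gen 8 (rule 18): 00000000000
Gen 9 (rule 62): 00000000000
Gen 10 (rule 210): 00000000000
Gen 11 (rule 135): 11111111111
Gen 12 (rule 18): 00000000000
Gen 13 (rule 62): 00000000000

Answer: 8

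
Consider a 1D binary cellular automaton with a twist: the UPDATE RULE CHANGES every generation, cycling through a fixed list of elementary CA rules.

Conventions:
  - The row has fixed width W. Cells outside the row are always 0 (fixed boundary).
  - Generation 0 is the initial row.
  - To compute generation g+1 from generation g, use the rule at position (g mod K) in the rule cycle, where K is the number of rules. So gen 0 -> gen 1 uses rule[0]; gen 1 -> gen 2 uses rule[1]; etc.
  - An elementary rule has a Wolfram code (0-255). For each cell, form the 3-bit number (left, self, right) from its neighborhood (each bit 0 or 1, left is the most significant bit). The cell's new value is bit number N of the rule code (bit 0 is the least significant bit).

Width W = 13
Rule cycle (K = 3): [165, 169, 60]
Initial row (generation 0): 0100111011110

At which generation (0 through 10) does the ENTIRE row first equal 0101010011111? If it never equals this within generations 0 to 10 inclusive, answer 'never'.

Gen 0: 0100111011110
Gen 1 (rule 165): 0100010101100
Gen 2 (rule 169): 0001001011001
Gen 3 (rule 60): 0001101110101
Gen 4 (rule 165): 1100010101111
Gen 5 (rule 169): 1001001011110
Gen 6 (rule 60): 1101101110001
Gen 7 (rule 165): 0010010100101
Gen 8 (rule 169): 1000001000010
Gen 9 (rule 60): 1100001100011
Gen 10 (rule 165): 0001100001000

Answer: never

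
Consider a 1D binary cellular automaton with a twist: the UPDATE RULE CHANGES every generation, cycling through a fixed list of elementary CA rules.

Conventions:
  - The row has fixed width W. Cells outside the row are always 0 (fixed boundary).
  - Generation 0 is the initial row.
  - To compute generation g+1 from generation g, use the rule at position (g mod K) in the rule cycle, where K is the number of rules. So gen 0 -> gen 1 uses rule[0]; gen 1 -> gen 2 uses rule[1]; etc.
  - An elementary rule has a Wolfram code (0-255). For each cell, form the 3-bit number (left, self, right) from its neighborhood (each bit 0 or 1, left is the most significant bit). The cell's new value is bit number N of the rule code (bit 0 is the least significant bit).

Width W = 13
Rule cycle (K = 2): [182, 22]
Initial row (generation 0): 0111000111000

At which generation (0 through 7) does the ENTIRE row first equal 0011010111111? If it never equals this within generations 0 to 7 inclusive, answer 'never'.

Answer: never

Derivation:
Gen 0: 0111000111000
Gen 1 (rule 182): 1010101010100
Gen 2 (rule 22): 1010101010110
Gen 3 (rule 182): 1111111111001
Gen 4 (rule 22): 0000000000111
Gen 5 (rule 182): 0000000001010
Gen 6 (rule 22): 0000000011011
Gen 7 (rule 182): 0000000100100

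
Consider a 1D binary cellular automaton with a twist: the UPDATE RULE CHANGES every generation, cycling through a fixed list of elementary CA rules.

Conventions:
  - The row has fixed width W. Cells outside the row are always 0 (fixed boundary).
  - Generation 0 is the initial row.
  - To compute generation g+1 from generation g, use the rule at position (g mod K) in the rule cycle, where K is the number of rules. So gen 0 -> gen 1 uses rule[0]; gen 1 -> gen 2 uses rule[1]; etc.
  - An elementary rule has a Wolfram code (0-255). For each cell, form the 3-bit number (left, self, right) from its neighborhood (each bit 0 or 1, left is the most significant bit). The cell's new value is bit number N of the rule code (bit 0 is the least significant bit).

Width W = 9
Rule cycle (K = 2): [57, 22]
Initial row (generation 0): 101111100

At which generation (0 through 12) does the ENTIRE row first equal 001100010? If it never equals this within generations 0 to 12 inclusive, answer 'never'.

Answer: never

Derivation:
Gen 0: 101111100
Gen 1 (rule 57): 011000011
Gen 2 (rule 22): 100100100
Gen 3 (rule 57): 010010011
Gen 4 (rule 22): 111111100
Gen 5 (rule 57): 100000011
Gen 6 (rule 22): 110000100
Gen 7 (rule 57): 101110011
Gen 8 (rule 22): 100001100
Gen 9 (rule 57): 011101011
Gen 10 (rule 22): 100001000
Gen 11 (rule 57): 011100111
Gen 12 (rule 22): 100011000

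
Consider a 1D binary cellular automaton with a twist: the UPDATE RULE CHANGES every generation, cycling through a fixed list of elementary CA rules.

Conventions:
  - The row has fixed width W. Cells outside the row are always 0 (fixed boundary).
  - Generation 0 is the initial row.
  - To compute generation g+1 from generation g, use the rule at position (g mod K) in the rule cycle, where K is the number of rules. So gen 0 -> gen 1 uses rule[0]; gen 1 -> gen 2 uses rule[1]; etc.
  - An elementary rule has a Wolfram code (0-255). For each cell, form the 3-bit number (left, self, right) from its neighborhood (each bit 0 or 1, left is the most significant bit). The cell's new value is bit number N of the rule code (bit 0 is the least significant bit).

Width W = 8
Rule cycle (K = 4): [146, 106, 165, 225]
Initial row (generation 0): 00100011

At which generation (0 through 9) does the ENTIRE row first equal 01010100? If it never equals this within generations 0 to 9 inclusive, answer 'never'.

Gen 0: 00100011
Gen 1 (rule 146): 01010100
Gen 2 (rule 106): 10101000
Gen 3 (rule 165): 11111011
Gen 4 (rule 225): 01111101
Gen 5 (rule 146): 10111000
Gen 6 (rule 106): 01101000
Gen 7 (rule 165): 00011011
Gen 8 (rule 225): 11001101
Gen 9 (rule 146): 00110000

Answer: 1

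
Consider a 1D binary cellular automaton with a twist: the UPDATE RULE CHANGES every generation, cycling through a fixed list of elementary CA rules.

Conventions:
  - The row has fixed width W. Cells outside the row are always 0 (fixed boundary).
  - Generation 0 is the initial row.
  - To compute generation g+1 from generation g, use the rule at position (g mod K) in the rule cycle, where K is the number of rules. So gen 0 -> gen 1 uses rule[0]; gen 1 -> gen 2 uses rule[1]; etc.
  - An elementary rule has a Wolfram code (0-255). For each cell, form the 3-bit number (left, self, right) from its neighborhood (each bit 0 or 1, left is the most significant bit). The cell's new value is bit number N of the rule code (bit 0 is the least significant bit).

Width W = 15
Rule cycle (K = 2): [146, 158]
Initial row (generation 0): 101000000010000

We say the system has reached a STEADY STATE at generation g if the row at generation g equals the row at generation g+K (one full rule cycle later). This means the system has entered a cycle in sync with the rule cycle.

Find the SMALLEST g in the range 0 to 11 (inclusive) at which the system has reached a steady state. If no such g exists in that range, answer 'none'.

Answer: none

Derivation:
Gen 0: 101000000010000
Gen 1 (rule 146): 000100000101000
Gen 2 (rule 158): 001110001101100
Gen 3 (rule 146): 010101010000010
Gen 4 (rule 158): 110101011000111
Gen 5 (rule 146): 000000000101010
Gen 6 (rule 158): 000000001101011
Gen 7 (rule 146): 000000010000000
Gen 8 (rule 158): 000000111000000
Gen 9 (rule 146): 000001010100000
Gen 10 (rule 158): 000011010110000
Gen 11 (rule 146): 000100000001000
Gen 12 (rule 158): 001110000011100
Gen 13 (rule 146): 010101000101010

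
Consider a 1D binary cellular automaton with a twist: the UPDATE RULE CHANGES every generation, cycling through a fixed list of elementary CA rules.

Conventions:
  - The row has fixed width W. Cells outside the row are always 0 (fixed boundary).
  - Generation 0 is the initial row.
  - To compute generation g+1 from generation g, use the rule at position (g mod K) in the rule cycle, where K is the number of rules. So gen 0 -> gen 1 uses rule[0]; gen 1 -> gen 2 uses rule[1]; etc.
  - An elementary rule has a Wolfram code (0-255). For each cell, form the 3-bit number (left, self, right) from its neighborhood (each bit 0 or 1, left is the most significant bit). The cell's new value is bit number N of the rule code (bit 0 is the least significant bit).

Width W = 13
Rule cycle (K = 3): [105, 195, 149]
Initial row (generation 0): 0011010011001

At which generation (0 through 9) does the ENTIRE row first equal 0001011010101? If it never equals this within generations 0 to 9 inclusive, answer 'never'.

Answer: never

Derivation:
Gen 0: 0011010011001
Gen 1 (rule 105): 1011100011000
Gen 2 (rule 195): 0001101101011
Gen 3 (rule 149): 1100000001000
Gen 4 (rule 105): 1101111100011
Gen 5 (rule 195): 0100111101101
Gen 6 (rule 149): 0110011000001
Gen 7 (rule 105): 0110011011100
Gen 8 (rule 195): 1010101001101
Gen 9 (rule 149): 1010101100001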